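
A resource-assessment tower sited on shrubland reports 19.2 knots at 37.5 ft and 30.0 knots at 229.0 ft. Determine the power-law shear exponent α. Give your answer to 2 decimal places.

Power law: V₂/V₁ = (z₂/z₁)^α ⇒ α = ln(V₂/V₁) / ln(z₂/z₁)
α = ln(30.0/19.2) / ln(229.0/37.5) = ln(1.5625) / ln(6.1067)
  = 0.44629 / 1.80938 = 0.24665

α ≈ 0.25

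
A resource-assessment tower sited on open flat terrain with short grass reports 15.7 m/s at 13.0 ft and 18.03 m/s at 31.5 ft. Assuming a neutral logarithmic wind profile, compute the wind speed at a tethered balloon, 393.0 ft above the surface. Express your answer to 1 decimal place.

Log law: V ∝ ln(z/z₀). From the pair, with r = V₁/V₂ = 0.87077,
ln z₀ = (ln z₁ − r·ln z₂)/(1 − r) = (2.5649 − 0.87077×3.4500)/0.12923 = -3.3986 → z₀ = 0.03342 ft
V₃ = V₁ · ln(z₃/z₀)/ln(z₁/z₀) = 15.7 × 9.3724/5.9636 = 24.6744 m/s

24.7 m/s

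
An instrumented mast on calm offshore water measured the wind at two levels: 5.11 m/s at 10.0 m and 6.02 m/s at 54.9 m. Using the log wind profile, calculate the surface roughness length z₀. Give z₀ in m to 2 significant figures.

z₀ ≈ 0.00070 m

Log law: V(z) ∝ ln(z/z₀). With r = V₁/V₂ = 5.11/6.02 = 0.84884,
r · ln(z₂/z₀) = ln(z₁/z₀) ⇒ ln z₀ = (ln z₁ − r·ln z₂)/(1 − r)
ln z₀ = (2.30259 − 0.84884×4.00551) / 0.15116 = -7.2600
z₀ = exp(-7.2600) = 0.0007031 m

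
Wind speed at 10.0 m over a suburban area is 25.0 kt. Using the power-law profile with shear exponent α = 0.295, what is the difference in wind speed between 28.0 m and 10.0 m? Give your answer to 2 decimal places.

Power law: V₂ = V₁ · (z₂/z₁)^α = 25.0 × (2.8000)^0.295 = 33.8728 kt
ΔV = 33.8728 − 25.0 = 8.8728 kt

8.87 kt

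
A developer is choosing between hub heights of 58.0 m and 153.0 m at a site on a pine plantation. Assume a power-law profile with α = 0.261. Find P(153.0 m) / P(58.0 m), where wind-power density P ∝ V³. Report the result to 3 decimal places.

Speed ratio: V_B/V_A = (z_B/z_A)^α = (153.0/58.0)^0.261 = (2.6379)^0.261 = 1.28810
Power-density ratio: P_B/P_A = (V_B/V_A)³ = (1.28810)³ = 2.13722

2.137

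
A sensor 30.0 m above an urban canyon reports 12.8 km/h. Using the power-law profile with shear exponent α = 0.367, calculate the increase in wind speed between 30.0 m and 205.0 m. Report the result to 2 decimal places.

13.11 km/h

Power law: V₂ = V₁ · (z₂/z₁)^α = 12.8 × (6.8333)^0.367 = 25.9131 km/h
ΔV = 25.9131 − 12.8 = 13.1131 km/h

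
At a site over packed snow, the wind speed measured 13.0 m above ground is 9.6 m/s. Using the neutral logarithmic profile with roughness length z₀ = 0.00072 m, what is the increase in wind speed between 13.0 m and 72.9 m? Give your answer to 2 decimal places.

Log law: V₂ = V₁ · ln(z₂/z₀)/ln(z₁/z₀) = 9.6 × 11.5253/9.8012 = 11.2887 m/s
ΔV = 11.2887 − 9.6 = 1.6887 m/s

1.69 m/s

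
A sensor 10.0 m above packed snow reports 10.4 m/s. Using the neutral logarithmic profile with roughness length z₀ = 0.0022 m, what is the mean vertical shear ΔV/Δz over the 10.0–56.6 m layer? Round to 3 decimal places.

Log law: V₂ = V₁ · ln(z₂/z₀)/ln(z₁/z₀) = 10.4 × 10.1553/8.4219 = 12.5406 m/s
ΔV/Δz = (12.5406 − 10.4)/(56.6 − 10.0) = 2.1406/46.6000 = 0.04593 m/s/m

0.046 m/s/m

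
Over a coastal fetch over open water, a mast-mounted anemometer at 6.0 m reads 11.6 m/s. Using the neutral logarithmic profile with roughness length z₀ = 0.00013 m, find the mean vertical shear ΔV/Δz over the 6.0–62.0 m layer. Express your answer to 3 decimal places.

0.045 m/s/m

Log law: V₂ = V₁ · ln(z₂/z₀)/ln(z₁/z₀) = 11.6 × 13.0751/10.7397 = 14.1224 m/s
ΔV/Δz = (14.1224 − 11.6)/(62.0 − 6.0) = 2.5224/56.0000 = 0.04504 m/s/m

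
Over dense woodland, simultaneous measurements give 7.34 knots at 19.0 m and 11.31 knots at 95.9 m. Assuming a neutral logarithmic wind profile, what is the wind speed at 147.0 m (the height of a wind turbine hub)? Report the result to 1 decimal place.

12.4 knots

Log law: V ∝ ln(z/z₀). From the pair, with r = V₁/V₂ = 0.64898,
ln z₀ = (ln z₁ − r·ln z₂)/(1 − r) = (2.9444 − 0.64898×4.5633)/0.35102 = -0.0486 → z₀ = 0.9525 m
V₃ = V₁ · ln(z₃/z₀)/ln(z₁/z₀) = 7.34 × 5.0391/2.9931 = 12.3575 knots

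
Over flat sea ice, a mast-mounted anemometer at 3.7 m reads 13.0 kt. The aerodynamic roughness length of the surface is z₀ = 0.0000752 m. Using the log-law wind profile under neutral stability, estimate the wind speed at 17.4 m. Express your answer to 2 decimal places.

14.86 kt

Log law: V(z) ∝ ln(z/z₀), so V₂/V₁ = ln(z₂/z₀) / ln(z₁/z₀).
ln(17.4/0.0000752) = 12.3518, ln(3.7/0.0000752) = 10.8037
V₂ = 13.0 × 12.3518/10.8037 = 13.0 × 1.1433 = 14.8629 kt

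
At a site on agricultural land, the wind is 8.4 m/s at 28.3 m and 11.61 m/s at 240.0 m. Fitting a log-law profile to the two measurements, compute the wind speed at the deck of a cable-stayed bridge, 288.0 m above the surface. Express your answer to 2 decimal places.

Log law: V ∝ ln(z/z₀). From the pair, with r = V₁/V₂ = 0.72351,
ln z₀ = (ln z₁ − r·ln z₂)/(1 − r) = (3.3429 − 0.72351×5.4806)/0.27649 = -2.2513 → z₀ = 0.1053 m
V₃ = V₁ · ln(z₃/z₀)/ln(z₁/z₀) = 8.4 × 7.9143/5.5942 = 11.8838 m/s

11.88 m/s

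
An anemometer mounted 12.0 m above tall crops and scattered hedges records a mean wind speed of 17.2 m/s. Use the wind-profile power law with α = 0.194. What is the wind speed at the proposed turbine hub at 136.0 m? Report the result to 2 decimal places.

Power-law profile: V₂ = V₁ · (z₂/z₁)^α
V₂ = 17.2 × (136.0/12.0)^0.194 = 17.2 × (11.3333)^0.194
    = 17.2 × 1.6016 = 27.5470 m/s

27.55 m/s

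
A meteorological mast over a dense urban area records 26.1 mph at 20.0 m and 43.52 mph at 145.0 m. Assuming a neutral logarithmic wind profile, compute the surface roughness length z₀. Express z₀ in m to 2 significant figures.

z₀ ≈ 1.0 m

Log law: V(z) ∝ ln(z/z₀). With r = V₁/V₂ = 26.1/43.52 = 0.59972,
r · ln(z₂/z₀) = ln(z₁/z₀) ⇒ ln z₀ = (ln z₁ − r·ln z₂)/(1 − r)
ln z₀ = (2.99573 − 0.59972×4.97673) / 0.40028 = 0.0276
z₀ = exp(0.0276) = 1.028 m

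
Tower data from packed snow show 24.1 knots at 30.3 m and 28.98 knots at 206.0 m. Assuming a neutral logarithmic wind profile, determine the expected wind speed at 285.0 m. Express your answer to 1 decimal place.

Log law: V ∝ ln(z/z₀). From the pair, with r = V₁/V₂ = 0.83161,
ln z₀ = (ln z₁ − r·ln z₂)/(1 − r) = (3.4111 − 0.83161×5.3279)/0.16839 = -6.0547 → z₀ = 0.002347 m
V₃ = V₁ · ln(z₃/z₀)/ln(z₁/z₀) = 24.1 × 11.7072/9.4658 = 29.8065 knots

29.8 knots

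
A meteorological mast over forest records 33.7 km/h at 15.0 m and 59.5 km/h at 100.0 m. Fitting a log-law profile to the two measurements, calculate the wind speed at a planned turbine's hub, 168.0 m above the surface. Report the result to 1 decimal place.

Log law: V ∝ ln(z/z₀). From the pair, with r = V₁/V₂ = 0.56639,
ln z₀ = (ln z₁ − r·ln z₂)/(1 − r) = (2.7081 − 0.56639×4.6052)/0.43361 = 0.2300 → z₀ = 1.259 m
V₃ = V₁ · ln(z₃/z₀)/ln(z₁/z₀) = 33.7 × 4.8939/2.4780 = 66.5554 km/h

66.6 km/h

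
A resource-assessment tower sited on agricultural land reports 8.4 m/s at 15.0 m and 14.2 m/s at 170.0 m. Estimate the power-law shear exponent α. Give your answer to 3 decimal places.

α ≈ 0.216

Power law: V₂/V₁ = (z₂/z₁)^α ⇒ α = ln(V₂/V₁) / ln(z₂/z₁)
α = ln(14.2/8.4) / ln(170.0/15.0) = ln(1.6905) / ln(11.3333)
  = 0.52501 / 2.42775 = 0.21625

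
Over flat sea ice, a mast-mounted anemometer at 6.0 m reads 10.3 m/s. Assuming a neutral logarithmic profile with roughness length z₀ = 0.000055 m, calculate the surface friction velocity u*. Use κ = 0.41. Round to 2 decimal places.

Log law: V(z) = (u*/κ) · ln(z/z₀) ⇒ u* = κ · V / ln(z/z₀)
u* = 0.41 × 10.3 / ln(6.0/0.000055) = 0.41 × 10.3 / 11.5999
   = 4.2230 / 11.5999 = 0.3641 m/s

u* ≈ 0.36 m/s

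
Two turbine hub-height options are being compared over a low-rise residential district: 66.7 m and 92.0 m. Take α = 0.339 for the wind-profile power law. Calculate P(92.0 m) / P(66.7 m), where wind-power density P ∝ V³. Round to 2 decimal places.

1.39

Speed ratio: V_B/V_A = (z_B/z_A)^α = (92.0/66.7)^0.339 = (1.3793)^0.339 = 1.11518
Power-density ratio: P_B/P_A = (V_B/V_A)³ = (1.11518)³ = 1.38687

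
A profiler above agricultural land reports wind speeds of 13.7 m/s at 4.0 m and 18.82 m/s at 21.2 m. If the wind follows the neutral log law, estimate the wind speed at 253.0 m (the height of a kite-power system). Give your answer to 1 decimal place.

Log law: V ∝ ln(z/z₀). From the pair, with r = V₁/V₂ = 0.72795,
ln z₀ = (ln z₁ − r·ln z₂)/(1 − r) = (1.3863 − 0.72795×3.0540)/0.27205 = -3.0761 → z₀ = 0.04614 m
V₃ = V₁ · ln(z₃/z₀)/ln(z₁/z₀) = 13.7 × 8.6095/4.4624 = 26.4319 m/s

26.4 m/s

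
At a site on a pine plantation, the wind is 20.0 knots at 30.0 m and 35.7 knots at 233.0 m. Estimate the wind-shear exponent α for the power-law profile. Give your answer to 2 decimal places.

Power law: V₂/V₁ = (z₂/z₁)^α ⇒ α = ln(V₂/V₁) / ln(z₂/z₁)
α = ln(35.7/20.0) / ln(233.0/30.0) = ln(1.7850) / ln(7.7667)
  = 0.57942 / 2.04984 = 0.28267

α ≈ 0.28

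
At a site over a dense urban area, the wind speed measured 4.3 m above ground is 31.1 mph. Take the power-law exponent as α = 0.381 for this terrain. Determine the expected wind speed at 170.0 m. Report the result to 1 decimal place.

Power-law profile: V₂ = V₁ · (z₂/z₁)^α
V₂ = 31.1 × (170.0/4.3)^0.381 = 31.1 × (39.5349)^0.381
    = 31.1 × 4.0593 = 126.2438 mph

126.2 mph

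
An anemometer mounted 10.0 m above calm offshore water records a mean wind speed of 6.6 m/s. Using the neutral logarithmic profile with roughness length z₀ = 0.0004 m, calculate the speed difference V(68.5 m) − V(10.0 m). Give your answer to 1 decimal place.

1.3 m/s

Log law: V₂ = V₁ · ln(z₂/z₀)/ln(z₁/z₀) = 6.6 × 12.0509/10.1266 = 7.8541 m/s
ΔV = 7.8541 − 6.6 = 1.2541 m/s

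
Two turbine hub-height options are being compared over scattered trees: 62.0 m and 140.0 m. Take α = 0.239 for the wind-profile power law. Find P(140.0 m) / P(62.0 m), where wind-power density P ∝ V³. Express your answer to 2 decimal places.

1.79

Speed ratio: V_B/V_A = (z_B/z_A)^α = (140.0/62.0)^0.239 = (2.2581)^0.239 = 1.21491
Power-density ratio: P_B/P_A = (V_B/V_A)³ = (1.21491)³ = 1.79320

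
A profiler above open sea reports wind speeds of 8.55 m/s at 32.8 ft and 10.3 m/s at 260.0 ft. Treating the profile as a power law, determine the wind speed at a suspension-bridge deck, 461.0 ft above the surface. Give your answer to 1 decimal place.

First find α: α = ln(V₂/V₁)/ln(z₂/z₁) = ln(10.3/8.55)/ln(260.0/32.8) = 0.18621/2.07025 = 0.0899
Extrapolate from 260.0 ft to 461.0 ft: V₃ = 10.3 × (461.0/260.0)^0.0899 = 10.3 × 1.0529 = 10.8445 m/s

10.8 m/s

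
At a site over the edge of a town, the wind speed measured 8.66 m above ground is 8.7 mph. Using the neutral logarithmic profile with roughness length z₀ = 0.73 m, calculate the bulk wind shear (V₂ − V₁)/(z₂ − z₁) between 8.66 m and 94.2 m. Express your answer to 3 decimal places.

Log law: V₂ = V₁ · ln(z₂/z₀)/ln(z₁/z₀) = 8.7 × 4.8601/2.4734 = 17.0950 mph
ΔV/Δz = (17.0950 − 8.7)/(94.2 − 8.66) = 8.3950/85.5400 = 0.09814 mph/m

0.098 mph/m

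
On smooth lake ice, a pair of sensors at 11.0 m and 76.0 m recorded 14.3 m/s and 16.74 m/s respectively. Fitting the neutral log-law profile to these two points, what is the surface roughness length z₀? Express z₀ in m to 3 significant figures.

Log law: V(z) ∝ ln(z/z₀). With r = V₁/V₂ = 14.3/16.74 = 0.85424,
r · ln(z₂/z₀) = ln(z₁/z₀) ⇒ ln z₀ = (ln z₁ − r·ln z₂)/(1 − r)
ln z₀ = (2.39790 − 0.85424×4.33073) / 0.14576 = -8.9298
z₀ = exp(-8.9298) = 0.0001324 m

z₀ ≈ 0.000132 m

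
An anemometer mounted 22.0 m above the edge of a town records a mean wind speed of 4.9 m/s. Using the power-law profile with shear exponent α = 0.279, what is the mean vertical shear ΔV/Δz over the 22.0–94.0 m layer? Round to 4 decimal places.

0.0340 m/s/m

Power law: V₂ = V₁ · (z₂/z₁)^α = 4.9 × (4.2727)^0.279 = 7.3479 m/s
ΔV/Δz = (7.3479 − 4.9)/(94.0 − 22.0) = 2.4479/72.0000 = 0.03400 m/s/m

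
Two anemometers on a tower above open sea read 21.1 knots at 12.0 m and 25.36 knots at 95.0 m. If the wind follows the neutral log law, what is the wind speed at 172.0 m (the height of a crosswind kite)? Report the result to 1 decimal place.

Log law: V ∝ ln(z/z₀). From the pair, with r = V₁/V₂ = 0.83202,
ln z₀ = (ln z₁ − r·ln z₂)/(1 − r) = (2.4849 − 0.83202×4.5539)/0.16798 = -7.7628 → z₀ = 0.0004253 m
V₃ = V₁ · ln(z₃/z₀)/ln(z₁/z₀) = 21.1 × 12.9103/10.2477 = 26.5823 knots

26.6 knots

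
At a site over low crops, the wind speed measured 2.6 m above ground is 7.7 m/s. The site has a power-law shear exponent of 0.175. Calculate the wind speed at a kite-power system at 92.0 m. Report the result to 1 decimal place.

Power-law profile: V₂ = V₁ · (z₂/z₁)^α
V₂ = 7.7 × (92.0/2.6)^0.175 = 7.7 × (35.3846)^0.175
    = 7.7 × 1.8666 = 14.3725 m/s

14.4 m/s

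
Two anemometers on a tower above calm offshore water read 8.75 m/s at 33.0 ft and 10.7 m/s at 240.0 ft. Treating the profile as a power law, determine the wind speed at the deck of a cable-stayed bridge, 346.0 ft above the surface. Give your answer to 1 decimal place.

11.1 m/s

First find α: α = ln(V₂/V₁)/ln(z₂/z₁) = ln(10.7/8.75)/ln(240.0/33.0) = 0.20119/1.98413 = 0.1014
Extrapolate from 240.0 ft to 346.0 ft: V₃ = 10.7 × (346.0/240.0)^0.1014 = 10.7 × 1.0378 = 11.1043 m/s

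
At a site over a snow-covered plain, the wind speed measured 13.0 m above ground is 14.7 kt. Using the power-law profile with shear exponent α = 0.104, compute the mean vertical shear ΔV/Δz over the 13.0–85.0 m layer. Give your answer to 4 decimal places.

Power law: V₂ = V₁ · (z₂/z₁)^α = 14.7 × (6.5385)^0.104 = 17.8701 kt
ΔV/Δz = (17.8701 − 14.7)/(85.0 − 13.0) = 3.1701/72.0000 = 0.04403 kt/m

0.0440 kt/m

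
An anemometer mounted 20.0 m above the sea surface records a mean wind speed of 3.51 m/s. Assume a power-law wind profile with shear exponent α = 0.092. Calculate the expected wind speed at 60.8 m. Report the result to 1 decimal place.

Power-law profile: V₂ = V₁ · (z₂/z₁)^α
V₂ = 3.51 × (60.8/20.0)^0.092 = 3.51 × (3.0400)^0.092
    = 3.51 × 1.1077 = 3.8880 m/s

3.9 m/s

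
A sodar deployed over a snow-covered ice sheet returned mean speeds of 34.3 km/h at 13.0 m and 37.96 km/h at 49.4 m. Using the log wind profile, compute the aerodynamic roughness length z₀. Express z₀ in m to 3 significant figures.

z₀ ≈ 0.0000479 m

Log law: V(z) ∝ ln(z/z₀). With r = V₁/V₂ = 34.3/37.96 = 0.90358,
r · ln(z₂/z₀) = ln(z₁/z₀) ⇒ ln z₀ = (ln z₁ − r·ln z₂)/(1 − r)
ln z₀ = (2.56495 − 0.90358×3.89995) / 0.09642 = -9.9461
z₀ = exp(-9.9461) = 0.00004791 m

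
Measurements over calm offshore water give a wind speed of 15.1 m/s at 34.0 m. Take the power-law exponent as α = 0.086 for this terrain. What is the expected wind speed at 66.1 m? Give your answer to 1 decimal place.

16.0 m/s

Power-law profile: V₂ = V₁ · (z₂/z₁)^α
V₂ = 15.1 × (66.1/34.0)^0.086 = 15.1 × (1.9441)^0.086
    = 15.1 × 1.0588 = 15.9885 m/s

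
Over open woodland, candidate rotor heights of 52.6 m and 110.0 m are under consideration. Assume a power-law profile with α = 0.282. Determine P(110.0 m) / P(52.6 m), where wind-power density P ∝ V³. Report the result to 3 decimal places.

1.867

Speed ratio: V_B/V_A = (z_B/z_A)^α = (110.0/52.6)^0.282 = (2.0913)^0.282 = 1.23127
Power-density ratio: P_B/P_A = (V_B/V_A)³ = (1.23127)³ = 1.86666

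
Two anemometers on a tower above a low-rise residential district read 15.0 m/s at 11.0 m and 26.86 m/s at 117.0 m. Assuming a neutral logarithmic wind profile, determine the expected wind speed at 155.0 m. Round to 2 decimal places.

Log law: V ∝ ln(z/z₀). From the pair, with r = V₁/V₂ = 0.55845,
ln z₀ = (ln z₁ − r·ln z₂)/(1 − r) = (2.3979 − 0.55845×4.7622)/0.44155 = -0.5923 → z₀ = 0.5530 m
V₃ = V₁ · ln(z₃/z₀)/ln(z₁/z₀) = 15.0 × 5.6358/2.9902 = 28.2708 m/s

28.27 m/s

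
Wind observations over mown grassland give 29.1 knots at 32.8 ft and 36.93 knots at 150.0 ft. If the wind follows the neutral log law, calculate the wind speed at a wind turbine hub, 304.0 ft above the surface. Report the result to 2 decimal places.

40.57 knots

Log law: V ∝ ln(z/z₀). From the pair, with r = V₁/V₂ = 0.78798,
ln z₀ = (ln z₁ − r·ln z₂)/(1 − r) = (3.4904 − 0.78798×5.0106)/0.21202 = -2.1594 → z₀ = 0.1154 ft
V₃ = V₁ · ln(z₃/z₀)/ln(z₁/z₀) = 29.1 × 7.8764/5.6498 = 40.5684 knots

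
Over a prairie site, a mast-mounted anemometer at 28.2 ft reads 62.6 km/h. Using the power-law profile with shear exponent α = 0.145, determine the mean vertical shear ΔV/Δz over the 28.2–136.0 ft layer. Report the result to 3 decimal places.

0.149 km/h/ft

Power law: V₂ = V₁ · (z₂/z₁)^α = 62.6 × (4.8227)^0.145 = 78.6414 km/h
ΔV/Δz = (78.6414 − 62.6)/(136.0 − 28.2) = 16.0414/107.8000 = 0.14881 km/h/ft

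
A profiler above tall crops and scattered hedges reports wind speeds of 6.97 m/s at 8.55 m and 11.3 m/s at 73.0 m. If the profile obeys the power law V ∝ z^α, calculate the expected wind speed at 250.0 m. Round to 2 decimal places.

14.91 m/s

First find α: α = ln(V₂/V₁)/ln(z₂/z₁) = ln(11.3/6.97)/ln(73.0/8.55) = 0.48319/2.14453 = 0.2253
Extrapolate from 73.0 m to 250.0 m: V₃ = 11.3 × (250.0/73.0)^0.2253 = 11.3 × 1.3196 = 14.9119 m/s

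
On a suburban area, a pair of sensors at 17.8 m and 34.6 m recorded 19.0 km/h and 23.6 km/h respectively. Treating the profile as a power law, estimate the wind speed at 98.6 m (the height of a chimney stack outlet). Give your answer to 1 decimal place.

First find α: α = ln(V₂/V₁)/ln(z₂/z₁) = ln(23.6/19.0)/ln(34.6/17.8) = 0.21681/0.66466 = 0.3262
Extrapolate from 34.6 m to 98.6 m: V₃ = 23.6 × (98.6/34.6)^0.3262 = 23.6 × 1.4072 = 33.2098 km/h

33.2 km/h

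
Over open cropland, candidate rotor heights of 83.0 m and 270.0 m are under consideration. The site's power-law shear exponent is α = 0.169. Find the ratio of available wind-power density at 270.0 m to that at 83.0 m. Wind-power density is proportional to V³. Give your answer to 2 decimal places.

1.82

Speed ratio: V_B/V_A = (z_B/z_A)^α = (270.0/83.0)^0.169 = (3.2530)^0.169 = 1.22061
Power-density ratio: P_B/P_A = (V_B/V_A)³ = (1.22061)³ = 1.81857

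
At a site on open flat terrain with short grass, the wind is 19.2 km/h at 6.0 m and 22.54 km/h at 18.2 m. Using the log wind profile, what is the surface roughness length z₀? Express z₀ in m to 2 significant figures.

Log law: V(z) ∝ ln(z/z₀). With r = V₁/V₂ = 19.2/22.54 = 0.85182,
r · ln(z₂/z₀) = ln(z₁/z₀) ⇒ ln z₀ = (ln z₁ − r·ln z₂)/(1 − r)
ln z₀ = (1.79176 − 0.85182×2.90142) / 0.14818 = -4.5871
z₀ = exp(-4.5871) = 0.01018 m

z₀ ≈ 0.010 m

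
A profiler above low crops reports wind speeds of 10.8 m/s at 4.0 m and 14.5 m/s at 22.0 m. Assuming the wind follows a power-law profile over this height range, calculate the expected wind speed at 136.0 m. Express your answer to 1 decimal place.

19.9 m/s

First find α: α = ln(V₂/V₁)/ln(z₂/z₁) = ln(14.5/10.8)/ln(22.0/4.0) = 0.29460/1.70475 = 0.1728
Extrapolate from 22.0 m to 136.0 m: V₃ = 14.5 × (136.0/22.0)^0.1728 = 14.5 × 1.3700 = 19.8648 m/s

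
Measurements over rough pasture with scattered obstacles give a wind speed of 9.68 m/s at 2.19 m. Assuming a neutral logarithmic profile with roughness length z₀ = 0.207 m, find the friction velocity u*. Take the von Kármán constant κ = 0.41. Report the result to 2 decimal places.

Log law: V(z) = (u*/κ) · ln(z/z₀) ⇒ u* = κ · V / ln(z/z₀)
u* = 0.41 × 9.68 / ln(2.19/0.207) = 0.41 × 9.68 / 2.3589
   = 3.9688 / 2.3589 = 1.6825 m/s

u* ≈ 1.68 m/s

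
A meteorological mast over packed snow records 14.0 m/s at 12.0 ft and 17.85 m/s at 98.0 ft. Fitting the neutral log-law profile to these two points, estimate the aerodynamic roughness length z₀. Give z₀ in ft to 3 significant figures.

z₀ ≈ 0.00579 ft

Log law: V(z) ∝ ln(z/z₀). With r = V₁/V₂ = 14.0/17.85 = 0.78431,
r · ln(z₂/z₀) = ln(z₁/z₀) ⇒ ln z₀ = (ln z₁ − r·ln z₂)/(1 − r)
ln z₀ = (2.48491 − 0.78431×4.58497) / 0.21569 = -5.1517
z₀ = exp(-5.1517) = 0.005790 ft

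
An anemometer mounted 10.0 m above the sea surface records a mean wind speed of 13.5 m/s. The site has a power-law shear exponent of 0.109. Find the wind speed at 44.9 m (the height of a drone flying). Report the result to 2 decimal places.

15.90 m/s

Power-law profile: V₂ = V₁ · (z₂/z₁)^α
V₂ = 13.5 × (44.9/10.0)^0.109 = 13.5 × (4.4900)^0.109
    = 13.5 × 1.1779 = 15.9012 m/s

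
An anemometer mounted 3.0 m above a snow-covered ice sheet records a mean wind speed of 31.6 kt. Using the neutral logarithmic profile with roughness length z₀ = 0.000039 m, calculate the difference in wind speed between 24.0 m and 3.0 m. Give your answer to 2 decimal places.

Log law: V₂ = V₁ · ln(z₂/z₀)/ln(z₁/z₀) = 31.6 × 13.3300/11.2506 = 37.4406 kt
ΔV = 37.4406 − 31.6 = 5.8406 kt

5.84 kt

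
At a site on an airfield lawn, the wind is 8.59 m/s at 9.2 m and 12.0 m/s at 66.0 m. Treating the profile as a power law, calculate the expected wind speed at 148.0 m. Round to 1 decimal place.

First find α: α = ln(V₂/V₁)/ln(z₂/z₁) = ln(12.0/8.59)/ln(66.0/9.2) = 0.33431/1.97045 = 0.1697
Extrapolate from 66.0 m to 148.0 m: V₃ = 12.0 × (148.0/66.0)^0.1697 = 12.0 × 1.1468 = 13.7621 m/s

13.8 m/s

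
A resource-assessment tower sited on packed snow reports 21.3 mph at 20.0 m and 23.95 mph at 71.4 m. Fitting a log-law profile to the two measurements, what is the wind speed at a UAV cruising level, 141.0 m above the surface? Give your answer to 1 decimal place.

Log law: V ∝ ln(z/z₀). From the pair, with r = V₁/V₂ = 0.88935,
ln z₀ = (ln z₁ − r·ln z₂)/(1 − r) = (2.9957 − 0.88935×4.2683)/0.11065 = -7.2328 → z₀ = 0.0007225 m
V₃ = V₁ · ln(z₃/z₀)/ln(z₁/z₀) = 21.3 × 12.1816/10.2285 = 25.3670 mph

25.4 mph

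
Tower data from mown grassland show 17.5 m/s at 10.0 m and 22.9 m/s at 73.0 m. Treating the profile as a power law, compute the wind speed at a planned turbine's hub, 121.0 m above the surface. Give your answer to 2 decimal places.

24.52 m/s

First find α: α = ln(V₂/V₁)/ln(z₂/z₁) = ln(22.9/17.5)/ln(73.0/10.0) = 0.26894/1.98787 = 0.1353
Extrapolate from 73.0 m to 121.0 m: V₃ = 22.9 × (121.0/73.0)^0.1353 = 22.9 × 1.0708 = 24.5203 m/s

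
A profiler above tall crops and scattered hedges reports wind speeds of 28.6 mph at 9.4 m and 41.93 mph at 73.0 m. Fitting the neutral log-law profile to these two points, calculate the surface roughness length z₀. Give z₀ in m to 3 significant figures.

Log law: V(z) ∝ ln(z/z₀). With r = V₁/V₂ = 28.6/41.93 = 0.68209,
r · ln(z₂/z₀) = ln(z₁/z₀) ⇒ ln z₀ = (ln z₁ − r·ln z₂)/(1 − r)
ln z₀ = (2.24071 − 0.68209×4.29046) / 0.31791 = -2.1571
z₀ = exp(-2.1571) = 0.1157 m

z₀ ≈ 0.116 m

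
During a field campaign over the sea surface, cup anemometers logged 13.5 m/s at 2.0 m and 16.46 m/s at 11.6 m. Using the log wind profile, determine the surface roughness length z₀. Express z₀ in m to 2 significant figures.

Log law: V(z) ∝ ln(z/z₀). With r = V₁/V₂ = 13.5/16.46 = 0.82017,
r · ln(z₂/z₀) = ln(z₁/z₀) ⇒ ln z₀ = (ln z₁ − r·ln z₂)/(1 − r)
ln z₀ = (0.69315 − 0.82017×2.45101) / 0.17983 = -7.3241
z₀ = exp(-7.3241) = 0.0006594 m

z₀ ≈ 0.00066 m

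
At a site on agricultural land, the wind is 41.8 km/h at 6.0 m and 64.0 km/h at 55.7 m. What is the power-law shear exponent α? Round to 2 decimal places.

α ≈ 0.19

Power law: V₂/V₁ = (z₂/z₁)^α ⇒ α = ln(V₂/V₁) / ln(z₂/z₁)
α = ln(64.0/41.8) / ln(55.7/6.0) = ln(1.5311) / ln(9.2833)
  = 0.42599 / 2.22822 = 0.19118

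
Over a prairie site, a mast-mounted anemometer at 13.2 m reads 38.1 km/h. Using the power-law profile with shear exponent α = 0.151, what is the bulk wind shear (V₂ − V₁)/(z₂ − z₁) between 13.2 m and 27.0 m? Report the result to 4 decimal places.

0.3151 km/h/m

Power law: V₂ = V₁ · (z₂/z₁)^α = 38.1 × (2.0455)^0.151 = 42.4477 km/h
ΔV/Δz = (42.4477 − 38.1)/(27.0 − 13.2) = 4.3477/13.8000 = 0.31505 km/h/m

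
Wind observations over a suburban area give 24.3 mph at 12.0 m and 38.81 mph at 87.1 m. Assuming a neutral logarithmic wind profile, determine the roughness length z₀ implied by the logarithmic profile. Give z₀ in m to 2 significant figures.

z₀ ≈ 0.43 m

Log law: V(z) ∝ ln(z/z₀). With r = V₁/V₂ = 24.3/38.81 = 0.62613,
r · ln(z₂/z₀) = ln(z₁/z₀) ⇒ ln z₀ = (ln z₁ − r·ln z₂)/(1 − r)
ln z₀ = (2.48491 − 0.62613×4.46706) / 0.37387 = -0.8346
z₀ = exp(-0.8346) = 0.4340 m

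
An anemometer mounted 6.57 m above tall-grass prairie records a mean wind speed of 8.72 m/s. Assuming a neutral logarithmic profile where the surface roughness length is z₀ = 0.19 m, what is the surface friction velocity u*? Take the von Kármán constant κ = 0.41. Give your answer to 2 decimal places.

u* ≈ 1.01 m/s

Log law: V(z) = (u*/κ) · ln(z/z₀) ⇒ u* = κ · V / ln(z/z₀)
u* = 0.41 × 8.72 / ln(6.57/0.19) = 0.41 × 8.72 / 3.5432
   = 3.5752 / 3.5432 = 1.0090 m/s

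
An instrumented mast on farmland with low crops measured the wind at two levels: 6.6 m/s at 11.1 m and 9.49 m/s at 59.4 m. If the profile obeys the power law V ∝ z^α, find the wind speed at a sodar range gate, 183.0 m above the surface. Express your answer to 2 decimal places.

12.11 m/s

First find α: α = ln(V₂/V₁)/ln(z₂/z₁) = ln(9.49/6.6)/ln(59.4/11.1) = 0.36317/1.67735 = 0.2165
Extrapolate from 59.4 m to 183.0 m: V₃ = 9.49 × (183.0/59.4)^0.2165 = 9.49 × 1.2759 = 12.1079 m/s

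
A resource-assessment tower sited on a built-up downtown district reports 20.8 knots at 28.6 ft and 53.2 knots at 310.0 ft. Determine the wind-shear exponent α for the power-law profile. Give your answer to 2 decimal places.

Power law: V₂/V₁ = (z₂/z₁)^α ⇒ α = ln(V₂/V₁) / ln(z₂/z₁)
α = ln(53.2/20.8) / ln(310.0/28.6) = ln(2.5577) / ln(10.8392)
  = 0.93911 / 2.38317 = 0.39406

α ≈ 0.39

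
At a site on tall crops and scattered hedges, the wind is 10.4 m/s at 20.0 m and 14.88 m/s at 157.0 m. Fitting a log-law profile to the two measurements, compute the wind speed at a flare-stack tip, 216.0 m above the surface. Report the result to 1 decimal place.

15.6 m/s

Log law: V ∝ ln(z/z₀). From the pair, with r = V₁/V₂ = 0.69892,
ln z₀ = (ln z₁ − r·ln z₂)/(1 − r) = (2.9957 − 0.69892×5.0562)/0.30108 = -1.7876 → z₀ = 0.1674 m
V₃ = V₁ · ln(z₃/z₀)/ln(z₁/z₀) = 10.4 × 7.1629/4.7833 = 15.5736 m/s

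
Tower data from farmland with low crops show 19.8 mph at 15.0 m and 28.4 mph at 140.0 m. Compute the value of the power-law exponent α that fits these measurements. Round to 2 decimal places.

α ≈ 0.16

Power law: V₂/V₁ = (z₂/z₁)^α ⇒ α = ln(V₂/V₁) / ln(z₂/z₁)
α = ln(28.4/19.8) / ln(140.0/15.0) = ln(1.4343) / ln(9.3333)
  = 0.36071 / 2.23359 = 0.16149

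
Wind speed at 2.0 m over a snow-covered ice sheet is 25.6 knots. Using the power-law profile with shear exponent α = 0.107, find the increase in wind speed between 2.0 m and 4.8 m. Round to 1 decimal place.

2.5 knots

Power law: V₂ = V₁ · (z₂/z₁)^α = 25.6 × (2.4000)^0.107 = 28.1140 knots
ΔV = 28.1140 − 25.6 = 2.5140 knots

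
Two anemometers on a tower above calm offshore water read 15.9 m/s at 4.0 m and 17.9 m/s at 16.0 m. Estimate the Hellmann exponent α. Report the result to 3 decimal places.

Power law: V₂/V₁ = (z₂/z₁)^α ⇒ α = ln(V₂/V₁) / ln(z₂/z₁)
α = ln(17.9/15.9) / ln(16.0/4.0) = ln(1.1258) / ln(4.0000)
  = 0.11848 / 1.38629 = 0.08547

α ≈ 0.085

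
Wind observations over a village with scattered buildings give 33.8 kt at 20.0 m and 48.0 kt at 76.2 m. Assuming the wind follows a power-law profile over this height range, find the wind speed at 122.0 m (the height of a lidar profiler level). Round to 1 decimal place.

First find α: α = ln(V₂/V₁)/ln(z₂/z₁) = ln(48.0/33.8)/ln(76.2/20.0) = 0.35074/1.33763 = 0.2622
Extrapolate from 76.2 m to 122.0 m: V₃ = 48.0 × (122.0/76.2)^0.2622 = 48.0 × 1.1314 = 54.3048 kt

54.3 kt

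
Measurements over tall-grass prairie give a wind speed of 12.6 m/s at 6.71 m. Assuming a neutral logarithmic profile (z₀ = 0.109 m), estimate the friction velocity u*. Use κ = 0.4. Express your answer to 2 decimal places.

Log law: V(z) = (u*/κ) · ln(z/z₀) ⇒ u* = κ · V / ln(z/z₀)
u* = 0.4 × 12.6 / ln(6.71/0.109) = 0.4 × 12.6 / 4.1200
   = 5.0400 / 4.1200 = 1.2233 m/s

u* ≈ 1.22 m/s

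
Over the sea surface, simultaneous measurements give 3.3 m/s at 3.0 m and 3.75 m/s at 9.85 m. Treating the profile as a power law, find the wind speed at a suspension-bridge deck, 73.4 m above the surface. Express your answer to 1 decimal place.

4.7 m/s

First find α: α = ln(V₂/V₁)/ln(z₂/z₁) = ln(3.75/3.3)/ln(9.85/3.0) = 0.12783/1.18886 = 0.1075
Extrapolate from 9.85 m to 73.4 m: V₃ = 3.75 × (73.4/9.85)^0.1075 = 3.75 × 1.2411 = 4.6540 m/s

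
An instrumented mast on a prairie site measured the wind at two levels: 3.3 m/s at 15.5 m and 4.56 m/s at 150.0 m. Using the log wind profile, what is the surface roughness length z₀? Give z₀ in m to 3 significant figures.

Log law: V(z) ∝ ln(z/z₀). With r = V₁/V₂ = 3.3/4.56 = 0.72368,
r · ln(z₂/z₀) = ln(z₁/z₀) ⇒ ln z₀ = (ln z₁ − r·ln z₂)/(1 − r)
ln z₀ = (2.74084 − 0.72368×5.01064) / 0.27632 = -3.2039
z₀ = exp(-3.2039) = 0.04061 m

z₀ ≈ 0.0406 m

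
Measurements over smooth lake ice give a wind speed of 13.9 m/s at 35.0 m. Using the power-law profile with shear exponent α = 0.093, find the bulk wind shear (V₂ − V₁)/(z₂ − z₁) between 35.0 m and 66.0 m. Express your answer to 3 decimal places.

Power law: V₂ = V₁ · (z₂/z₁)^α = 13.9 × (1.8857)^0.093 = 14.7446 m/s
ΔV/Δz = (14.7446 − 13.9)/(66.0 − 35.0) = 0.8446/31.0000 = 0.02725 m/s/m

0.027 m/s/m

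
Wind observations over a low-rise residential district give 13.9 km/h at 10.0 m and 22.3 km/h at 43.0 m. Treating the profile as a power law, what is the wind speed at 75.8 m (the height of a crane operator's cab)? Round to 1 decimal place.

26.8 km/h

First find α: α = ln(V₂/V₁)/ln(z₂/z₁) = ln(22.3/13.9)/ln(43.0/10.0) = 0.47270/1.45862 = 0.3241
Extrapolate from 43.0 m to 75.8 m: V₃ = 22.3 × (75.8/43.0)^0.3241 = 22.3 × 1.2017 = 26.7974 km/h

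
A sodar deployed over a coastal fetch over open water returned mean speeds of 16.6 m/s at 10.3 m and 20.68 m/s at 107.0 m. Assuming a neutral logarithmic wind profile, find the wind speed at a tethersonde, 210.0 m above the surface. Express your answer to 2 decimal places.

21.86 m/s

Log law: V ∝ ln(z/z₀). From the pair, with r = V₁/V₂ = 0.80271,
ln z₀ = (ln z₁ − r·ln z₂)/(1 − r) = (2.3321 − 0.80271×4.6728)/0.19729 = -7.1912 → z₀ = 0.0007532 m
V₃ = V₁ · ln(z₃/z₀)/ln(z₁/z₀) = 16.6 × 12.5383/9.5234 = 21.8553 m/s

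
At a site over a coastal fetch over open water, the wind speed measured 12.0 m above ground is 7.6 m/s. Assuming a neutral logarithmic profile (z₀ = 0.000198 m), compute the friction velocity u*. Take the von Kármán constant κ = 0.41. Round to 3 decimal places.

u* ≈ 0.283 m/s

Log law: V(z) = (u*/κ) · ln(z/z₀) ⇒ u* = κ · V / ln(z/z₀)
u* = 0.41 × 7.6 / ln(12.0/0.000198) = 0.41 × 7.6 / 11.0122
   = 3.1160 / 11.0122 = 0.2830 m/s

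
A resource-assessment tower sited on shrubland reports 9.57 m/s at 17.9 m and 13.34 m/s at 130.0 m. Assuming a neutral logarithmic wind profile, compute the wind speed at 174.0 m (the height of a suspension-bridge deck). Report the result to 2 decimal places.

13.89 m/s

Log law: V ∝ ln(z/z₀). From the pair, with r = V₁/V₂ = 0.71739,
ln z₀ = (ln z₁ − r·ln z₂)/(1 − r) = (2.8848 − 0.71739×4.8675)/0.28261 = -2.1483 → z₀ = 0.1167 m
V₃ = V₁ · ln(z₃/z₀)/ln(z₁/z₀) = 9.57 × 7.3073/5.0331 = 13.8943 m/s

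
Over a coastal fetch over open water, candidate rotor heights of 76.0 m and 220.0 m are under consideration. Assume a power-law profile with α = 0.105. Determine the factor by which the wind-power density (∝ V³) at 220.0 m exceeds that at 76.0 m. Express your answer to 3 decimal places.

Speed ratio: V_B/V_A = (z_B/z_A)^α = (220.0/76.0)^0.105 = (2.8947)^0.105 = 1.11807
Power-density ratio: P_B/P_A = (V_B/V_A)³ = (1.11807)³ = 1.39768

1.398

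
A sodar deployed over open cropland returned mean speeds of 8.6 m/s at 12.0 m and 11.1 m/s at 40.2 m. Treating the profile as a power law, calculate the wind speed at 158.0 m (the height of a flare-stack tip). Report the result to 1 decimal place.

First find α: α = ln(V₂/V₁)/ln(z₂/z₁) = ln(11.1/8.6)/ln(40.2/12.0) = 0.25518/1.20896 = 0.2111
Extrapolate from 40.2 m to 158.0 m: V₃ = 11.1 × (158.0/40.2)^0.2111 = 11.1 × 1.3350 = 14.8181 m/s

14.8 m/s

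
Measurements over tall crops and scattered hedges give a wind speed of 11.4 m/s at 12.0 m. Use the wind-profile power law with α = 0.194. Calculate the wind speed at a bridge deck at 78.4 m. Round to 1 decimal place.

Power-law profile: V₂ = V₁ · (z₂/z₁)^α
V₂ = 11.4 × (78.4/12.0)^0.194 = 11.4 × (6.5333)^0.194
    = 11.4 × 1.4392 = 16.4074 m/s

16.4 m/s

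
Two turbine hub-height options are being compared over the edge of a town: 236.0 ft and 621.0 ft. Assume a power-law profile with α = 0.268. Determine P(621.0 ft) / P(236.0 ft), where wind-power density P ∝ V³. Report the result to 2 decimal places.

Speed ratio: V_B/V_A = (z_B/z_A)^α = (621.0/236.0)^0.268 = (2.6314)^0.268 = 1.29601
Power-density ratio: P_B/P_A = (V_B/V_A)³ = (1.29601)³ = 2.17683

2.18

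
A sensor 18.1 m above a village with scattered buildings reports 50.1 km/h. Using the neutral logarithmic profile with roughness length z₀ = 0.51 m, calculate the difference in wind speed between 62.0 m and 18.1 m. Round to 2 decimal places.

17.28 km/h

Log law: V₂ = V₁ · ln(z₂/z₀)/ln(z₁/z₀) = 50.1 × 4.8005/3.5693 = 67.3821 km/h
ΔV = 67.3821 − 50.1 = 17.2821 km/h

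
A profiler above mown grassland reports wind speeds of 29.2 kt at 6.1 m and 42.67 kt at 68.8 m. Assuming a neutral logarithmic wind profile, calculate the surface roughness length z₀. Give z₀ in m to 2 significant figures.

Log law: V(z) ∝ ln(z/z₀). With r = V₁/V₂ = 29.2/42.67 = 0.68432,
r · ln(z₂/z₀) = ln(z₁/z₀) ⇒ ln z₀ = (ln z₁ − r·ln z₂)/(1 − r)
ln z₀ = (1.80829 − 0.68432×4.23120) / 0.31568 = -3.4441
z₀ = exp(-3.4441) = 0.03193 m

z₀ ≈ 0.032 m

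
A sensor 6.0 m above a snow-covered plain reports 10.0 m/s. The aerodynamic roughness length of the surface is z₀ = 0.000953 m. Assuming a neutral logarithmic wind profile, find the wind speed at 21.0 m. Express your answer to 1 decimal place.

Log law: V(z) ∝ ln(z/z₀), so V₂/V₁ = ln(z₂/z₀) / ln(z₁/z₀).
ln(21.0/0.000953) = 10.0004, ln(6.0/0.000953) = 8.7477
V₂ = 10.0 × 10.0004/8.7477 = 10.0 × 1.1432 = 11.4321 m/s

11.4 m/s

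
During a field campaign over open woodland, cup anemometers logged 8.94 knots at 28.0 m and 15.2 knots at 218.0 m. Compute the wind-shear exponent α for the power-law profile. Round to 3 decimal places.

α ≈ 0.259

Power law: V₂/V₁ = (z₂/z₁)^α ⇒ α = ln(V₂/V₁) / ln(z₂/z₁)
α = ln(15.2/8.94) / ln(218.0/28.0) = ln(1.7002) / ln(7.7857)
  = 0.53076 / 2.05229 = 0.25862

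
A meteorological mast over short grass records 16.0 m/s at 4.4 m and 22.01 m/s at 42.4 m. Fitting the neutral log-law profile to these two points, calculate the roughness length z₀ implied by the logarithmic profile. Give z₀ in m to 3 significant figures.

z₀ ≈ 0.0106 m

Log law: V(z) ∝ ln(z/z₀). With r = V₁/V₂ = 16.0/22.01 = 0.72694,
r · ln(z₂/z₀) = ln(z₁/z₀) ⇒ ln z₀ = (ln z₁ − r·ln z₂)/(1 − r)
ln z₀ = (1.48160 − 0.72694×3.74715) / 0.27306 = -4.5498
z₀ = exp(-4.5498) = 0.01057 m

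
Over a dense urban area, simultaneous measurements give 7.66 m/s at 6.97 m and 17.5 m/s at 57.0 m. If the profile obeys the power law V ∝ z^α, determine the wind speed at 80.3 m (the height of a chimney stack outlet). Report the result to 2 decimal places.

First find α: α = ln(V₂/V₁)/ln(z₂/z₁) = ln(17.5/7.66)/ln(57.0/6.97) = 0.82619/2.10144 = 0.3932
Extrapolate from 57.0 m to 80.3 m: V₃ = 17.5 × (80.3/57.0)^0.3932 = 17.5 × 1.1442 = 20.0242 m/s

20.02 m/s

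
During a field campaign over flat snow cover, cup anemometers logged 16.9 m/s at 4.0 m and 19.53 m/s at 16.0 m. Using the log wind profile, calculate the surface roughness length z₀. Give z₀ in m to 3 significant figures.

z₀ ≈ 0.000541 m

Log law: V(z) ∝ ln(z/z₀). With r = V₁/V₂ = 16.9/19.53 = 0.86534,
r · ln(z₂/z₀) = ln(z₁/z₀) ⇒ ln z₀ = (ln z₁ − r·ln z₂)/(1 − r)
ln z₀ = (1.38629 − 0.86534×2.77259) / 0.13466 = -7.5218
z₀ = exp(-7.5218) = 0.0005411 m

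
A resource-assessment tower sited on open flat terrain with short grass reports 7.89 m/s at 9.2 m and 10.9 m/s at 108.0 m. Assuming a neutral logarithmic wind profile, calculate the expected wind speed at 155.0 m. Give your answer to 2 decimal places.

11.34 m/s

Log law: V ∝ ln(z/z₀). From the pair, with r = V₁/V₂ = 0.72385,
ln z₀ = (ln z₁ − r·ln z₂)/(1 − r) = (2.2192 − 0.72385×4.6821)/0.27615 = -4.2368 → z₀ = 0.01445 m
V₃ = V₁ · ln(z₃/z₀)/ln(z₁/z₀) = 7.89 × 9.2802/6.4560 = 11.3415 m/s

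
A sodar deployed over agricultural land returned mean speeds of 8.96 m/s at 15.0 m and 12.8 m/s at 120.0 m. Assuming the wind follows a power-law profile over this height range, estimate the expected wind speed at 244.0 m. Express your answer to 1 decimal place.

14.5 m/s

First find α: α = ln(V₂/V₁)/ln(z₂/z₁) = ln(12.8/8.96)/ln(120.0/15.0) = 0.35667/2.07944 = 0.1715
Extrapolate from 120.0 m to 244.0 m: V₃ = 12.8 × (244.0/120.0)^0.1715 = 12.8 × 1.1294 = 14.4569 m/s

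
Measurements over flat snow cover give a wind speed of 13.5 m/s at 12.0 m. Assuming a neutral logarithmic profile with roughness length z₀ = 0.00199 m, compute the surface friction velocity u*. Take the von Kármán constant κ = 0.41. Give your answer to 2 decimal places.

Log law: V(z) = (u*/κ) · ln(z/z₀) ⇒ u* = κ · V / ln(z/z₀)
u* = 0.41 × 13.5 / ln(12.0/0.00199) = 0.41 × 13.5 / 8.7045
   = 5.5350 / 8.7045 = 0.6359 m/s

u* ≈ 0.64 m/s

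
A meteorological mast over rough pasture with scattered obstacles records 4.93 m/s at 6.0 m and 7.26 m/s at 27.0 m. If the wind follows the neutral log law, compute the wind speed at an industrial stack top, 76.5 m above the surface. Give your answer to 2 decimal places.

Log law: V ∝ ln(z/z₀). From the pair, with r = V₁/V₂ = 0.67906,
ln z₀ = (ln z₁ − r·ln z₂)/(1 − r) = (1.7918 − 0.67906×3.2958)/0.32094 = -1.3907 → z₀ = 0.2489 m
V₃ = V₁ · ln(z₃/z₀)/ln(z₁/z₀) = 4.93 × 5.7280/3.1824 = 8.8733 m/s

8.87 m/s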